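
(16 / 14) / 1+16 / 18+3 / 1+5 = 632 / 63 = 10.03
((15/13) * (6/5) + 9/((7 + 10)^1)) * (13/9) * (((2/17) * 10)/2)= 470/289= 1.63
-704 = -704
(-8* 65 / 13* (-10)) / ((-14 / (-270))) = 54000 / 7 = 7714.29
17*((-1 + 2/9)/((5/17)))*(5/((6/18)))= -2023/3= -674.33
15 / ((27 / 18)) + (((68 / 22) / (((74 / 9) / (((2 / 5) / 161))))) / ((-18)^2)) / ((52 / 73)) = 3066664841 / 306666360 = 10.00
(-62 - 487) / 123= -183 / 41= -4.46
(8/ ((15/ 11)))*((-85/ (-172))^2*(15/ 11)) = 7225/ 3698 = 1.95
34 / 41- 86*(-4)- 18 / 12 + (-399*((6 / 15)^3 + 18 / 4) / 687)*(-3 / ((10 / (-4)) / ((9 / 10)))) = 9989500027 / 29340625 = 340.47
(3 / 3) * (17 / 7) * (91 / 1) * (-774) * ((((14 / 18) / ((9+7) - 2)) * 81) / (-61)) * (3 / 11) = 2309229 / 671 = 3441.47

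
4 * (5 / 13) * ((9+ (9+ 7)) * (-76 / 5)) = -7600 / 13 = -584.62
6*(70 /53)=420 /53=7.92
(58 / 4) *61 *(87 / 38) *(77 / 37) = 4214.27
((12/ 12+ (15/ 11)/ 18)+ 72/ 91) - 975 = -973.13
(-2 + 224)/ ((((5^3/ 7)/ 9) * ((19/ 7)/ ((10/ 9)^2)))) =14504/ 285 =50.89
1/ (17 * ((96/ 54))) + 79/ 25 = 21713/ 6800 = 3.19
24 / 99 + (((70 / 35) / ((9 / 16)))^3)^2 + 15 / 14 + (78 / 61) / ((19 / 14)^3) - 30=68220115077397543 / 34242574975686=1992.26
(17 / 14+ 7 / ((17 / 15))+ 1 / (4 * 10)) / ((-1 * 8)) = -35299 / 38080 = -0.93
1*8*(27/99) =24/11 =2.18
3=3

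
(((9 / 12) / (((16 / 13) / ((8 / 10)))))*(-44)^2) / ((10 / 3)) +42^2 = 2047.14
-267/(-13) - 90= -903/13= -69.46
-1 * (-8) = 8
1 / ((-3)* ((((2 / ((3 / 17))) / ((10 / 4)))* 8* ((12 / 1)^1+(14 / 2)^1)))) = -5 / 10336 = -0.00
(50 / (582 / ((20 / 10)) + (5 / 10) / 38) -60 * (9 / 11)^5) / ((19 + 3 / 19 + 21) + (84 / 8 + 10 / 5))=-2954393986840 / 7127491898967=-0.41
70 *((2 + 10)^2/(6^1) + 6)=2100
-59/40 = -1.48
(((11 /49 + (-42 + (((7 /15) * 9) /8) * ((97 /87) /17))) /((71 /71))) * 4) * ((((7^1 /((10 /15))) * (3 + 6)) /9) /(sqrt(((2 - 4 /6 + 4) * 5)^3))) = -363002121 * sqrt(15) /110432000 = -12.73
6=6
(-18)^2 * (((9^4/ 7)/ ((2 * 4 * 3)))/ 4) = 177147/ 56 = 3163.34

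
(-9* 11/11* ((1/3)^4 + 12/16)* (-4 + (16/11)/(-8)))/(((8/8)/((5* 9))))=28405/22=1291.14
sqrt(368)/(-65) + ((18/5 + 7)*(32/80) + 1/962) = 101997/24050 - 4*sqrt(23)/65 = 3.95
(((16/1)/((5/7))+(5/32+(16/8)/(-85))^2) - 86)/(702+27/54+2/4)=-470407919/5201075200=-0.09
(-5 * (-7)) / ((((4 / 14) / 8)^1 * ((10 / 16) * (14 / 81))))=9072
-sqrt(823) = -28.69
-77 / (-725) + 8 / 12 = 1681 / 2175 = 0.77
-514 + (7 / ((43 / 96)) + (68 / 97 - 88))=-2442834 / 4171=-585.67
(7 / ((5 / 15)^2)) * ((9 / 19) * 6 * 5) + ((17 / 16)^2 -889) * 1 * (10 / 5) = -2141325 / 2432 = -880.48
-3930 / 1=-3930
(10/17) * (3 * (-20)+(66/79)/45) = -142156/4029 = -35.28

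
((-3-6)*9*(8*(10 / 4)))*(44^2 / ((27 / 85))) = -9873600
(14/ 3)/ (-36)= -7/ 54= -0.13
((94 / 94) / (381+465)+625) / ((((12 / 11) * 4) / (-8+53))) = 6445.32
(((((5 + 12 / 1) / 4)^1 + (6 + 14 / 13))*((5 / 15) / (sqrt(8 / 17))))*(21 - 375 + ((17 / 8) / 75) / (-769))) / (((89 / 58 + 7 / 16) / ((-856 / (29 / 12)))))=41175602360764*sqrt(34) / 686044125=349967.22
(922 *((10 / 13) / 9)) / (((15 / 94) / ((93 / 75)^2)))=759.32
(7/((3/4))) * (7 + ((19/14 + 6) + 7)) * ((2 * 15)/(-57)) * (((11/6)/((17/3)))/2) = -16445/969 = -16.97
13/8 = 1.62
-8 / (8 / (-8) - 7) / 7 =1 / 7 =0.14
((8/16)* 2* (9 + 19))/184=7/46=0.15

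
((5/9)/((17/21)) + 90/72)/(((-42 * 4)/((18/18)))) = -395/34272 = -0.01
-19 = -19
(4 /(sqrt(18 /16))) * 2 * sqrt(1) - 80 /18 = -40 /9 + 16 * sqrt(2) /3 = 3.10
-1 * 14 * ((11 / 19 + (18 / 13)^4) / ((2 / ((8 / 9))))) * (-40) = 5171521600 / 4883931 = 1058.89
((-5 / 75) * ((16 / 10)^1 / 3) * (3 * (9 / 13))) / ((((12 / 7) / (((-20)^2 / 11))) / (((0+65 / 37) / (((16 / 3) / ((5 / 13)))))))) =-0.20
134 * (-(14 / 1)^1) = -1876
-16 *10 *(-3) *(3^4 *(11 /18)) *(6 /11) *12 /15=10368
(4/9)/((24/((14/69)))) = 7/1863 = 0.00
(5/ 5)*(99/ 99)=1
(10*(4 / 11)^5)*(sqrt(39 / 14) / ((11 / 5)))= 25600*sqrt(546) / 12400927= 0.05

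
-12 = -12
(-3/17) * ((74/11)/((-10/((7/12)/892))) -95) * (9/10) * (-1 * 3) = -1510073793/33360800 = -45.26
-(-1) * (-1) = -1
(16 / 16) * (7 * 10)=70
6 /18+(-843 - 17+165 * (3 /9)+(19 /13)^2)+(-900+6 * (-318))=-1830539 /507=-3610.53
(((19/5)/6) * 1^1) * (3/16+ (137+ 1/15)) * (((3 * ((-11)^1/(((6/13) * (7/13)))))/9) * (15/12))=-1163509061/725760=-1603.16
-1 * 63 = -63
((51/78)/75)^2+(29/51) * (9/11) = 0.47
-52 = -52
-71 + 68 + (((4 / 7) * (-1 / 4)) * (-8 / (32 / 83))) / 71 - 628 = -1254345 / 1988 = -630.96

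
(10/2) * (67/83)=335/83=4.04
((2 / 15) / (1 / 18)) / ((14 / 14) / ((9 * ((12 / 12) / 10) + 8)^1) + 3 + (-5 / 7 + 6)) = 623 / 2180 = 0.29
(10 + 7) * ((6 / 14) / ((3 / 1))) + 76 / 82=963 / 287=3.36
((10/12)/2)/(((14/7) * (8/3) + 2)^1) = 5/88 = 0.06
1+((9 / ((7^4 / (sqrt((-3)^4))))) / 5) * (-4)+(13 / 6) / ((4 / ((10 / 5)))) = 296237 / 144060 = 2.06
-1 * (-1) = 1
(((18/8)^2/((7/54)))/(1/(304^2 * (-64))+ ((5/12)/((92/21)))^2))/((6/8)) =380153585664/66037699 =5756.61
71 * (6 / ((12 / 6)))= 213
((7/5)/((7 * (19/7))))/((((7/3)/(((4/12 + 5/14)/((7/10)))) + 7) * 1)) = 0.01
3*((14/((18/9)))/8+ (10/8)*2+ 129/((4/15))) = 11691/8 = 1461.38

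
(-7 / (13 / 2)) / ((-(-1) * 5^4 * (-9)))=14 / 73125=0.00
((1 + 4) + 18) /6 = 23 /6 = 3.83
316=316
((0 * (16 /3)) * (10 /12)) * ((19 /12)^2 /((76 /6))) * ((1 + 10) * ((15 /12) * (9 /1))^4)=0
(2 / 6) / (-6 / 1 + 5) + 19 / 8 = 49 / 24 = 2.04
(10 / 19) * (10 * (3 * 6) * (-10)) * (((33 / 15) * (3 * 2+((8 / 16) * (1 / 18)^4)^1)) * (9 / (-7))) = 49488725 / 3078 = 16078.21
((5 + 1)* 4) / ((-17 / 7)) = -168 / 17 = -9.88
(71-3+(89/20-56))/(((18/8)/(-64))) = -21056/45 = -467.91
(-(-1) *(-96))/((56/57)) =-684/7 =-97.71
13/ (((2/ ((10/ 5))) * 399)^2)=13/ 159201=0.00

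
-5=-5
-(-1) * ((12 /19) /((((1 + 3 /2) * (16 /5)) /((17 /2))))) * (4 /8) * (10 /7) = 255 /532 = 0.48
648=648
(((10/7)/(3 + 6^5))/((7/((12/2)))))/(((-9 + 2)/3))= -60/889399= -0.00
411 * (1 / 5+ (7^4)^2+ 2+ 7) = 11846684961 / 5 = 2369336992.20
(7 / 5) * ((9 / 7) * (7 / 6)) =21 / 10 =2.10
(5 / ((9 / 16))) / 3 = 80 / 27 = 2.96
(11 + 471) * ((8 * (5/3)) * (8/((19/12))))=616960/19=32471.58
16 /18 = 8 /9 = 0.89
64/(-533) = -64/533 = -0.12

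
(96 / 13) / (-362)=-48 / 2353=-0.02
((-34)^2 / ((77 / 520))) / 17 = 35360 / 77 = 459.22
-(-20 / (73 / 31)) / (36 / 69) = 3565 / 219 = 16.28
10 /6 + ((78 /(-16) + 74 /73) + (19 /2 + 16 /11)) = 168821 /19272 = 8.76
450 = 450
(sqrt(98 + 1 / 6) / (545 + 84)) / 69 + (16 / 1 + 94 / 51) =sqrt(3534) / 260406 + 910 / 51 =17.84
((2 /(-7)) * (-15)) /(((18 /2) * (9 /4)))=40 /189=0.21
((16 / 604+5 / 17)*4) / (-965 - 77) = -1646 / 1337407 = -0.00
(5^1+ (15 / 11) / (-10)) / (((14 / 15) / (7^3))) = 78645 / 44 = 1787.39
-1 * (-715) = 715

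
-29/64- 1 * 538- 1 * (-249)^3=988013475/64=15437710.55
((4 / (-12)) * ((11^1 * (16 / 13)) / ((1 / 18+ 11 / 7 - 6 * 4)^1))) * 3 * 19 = 421344 / 36647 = 11.50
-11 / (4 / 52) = -143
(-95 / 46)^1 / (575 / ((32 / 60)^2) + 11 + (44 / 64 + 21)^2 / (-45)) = -547200 / 535757653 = -0.00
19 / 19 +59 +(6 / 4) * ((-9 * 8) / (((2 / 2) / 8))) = -804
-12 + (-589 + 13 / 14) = -8401 / 14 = -600.07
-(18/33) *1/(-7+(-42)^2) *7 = -6/2761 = -0.00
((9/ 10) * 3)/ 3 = 9/ 10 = 0.90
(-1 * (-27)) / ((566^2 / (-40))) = -270 / 80089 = -0.00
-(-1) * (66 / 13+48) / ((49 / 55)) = 59.58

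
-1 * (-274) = 274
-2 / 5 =-0.40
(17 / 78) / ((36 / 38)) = 323 / 1404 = 0.23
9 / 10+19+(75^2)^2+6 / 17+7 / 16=31640645.69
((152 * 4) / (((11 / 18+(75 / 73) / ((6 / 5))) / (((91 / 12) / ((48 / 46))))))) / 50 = 2902991 / 48200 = 60.23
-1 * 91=-91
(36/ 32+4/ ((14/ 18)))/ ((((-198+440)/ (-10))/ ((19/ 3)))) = -11115/ 6776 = -1.64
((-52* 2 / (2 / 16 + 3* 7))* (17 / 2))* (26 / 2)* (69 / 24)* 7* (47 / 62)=-257278 / 31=-8299.29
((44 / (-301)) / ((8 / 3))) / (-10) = 33 / 6020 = 0.01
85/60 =17/12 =1.42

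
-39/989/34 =-39/33626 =-0.00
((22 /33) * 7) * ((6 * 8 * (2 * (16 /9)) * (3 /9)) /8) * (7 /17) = 6272 /459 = 13.66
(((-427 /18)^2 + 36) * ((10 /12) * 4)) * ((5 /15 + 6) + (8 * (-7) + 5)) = -64987655 /729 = -89146.30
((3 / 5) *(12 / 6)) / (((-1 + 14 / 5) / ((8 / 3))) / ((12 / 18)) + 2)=96 / 241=0.40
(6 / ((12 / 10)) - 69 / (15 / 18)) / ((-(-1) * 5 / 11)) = -4279 / 25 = -171.16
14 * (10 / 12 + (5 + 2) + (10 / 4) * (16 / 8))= 539 / 3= 179.67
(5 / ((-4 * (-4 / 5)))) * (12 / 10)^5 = 486 / 125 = 3.89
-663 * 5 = -3315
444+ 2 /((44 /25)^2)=430417 /968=444.65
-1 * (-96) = 96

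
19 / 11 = 1.73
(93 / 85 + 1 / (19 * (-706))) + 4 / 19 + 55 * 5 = 315039707 / 1140190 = 276.30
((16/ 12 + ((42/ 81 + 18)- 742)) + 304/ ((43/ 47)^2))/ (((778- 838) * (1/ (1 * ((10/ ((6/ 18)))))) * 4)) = 8960165/ 199692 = 44.87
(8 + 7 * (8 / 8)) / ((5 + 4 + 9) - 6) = 5 / 4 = 1.25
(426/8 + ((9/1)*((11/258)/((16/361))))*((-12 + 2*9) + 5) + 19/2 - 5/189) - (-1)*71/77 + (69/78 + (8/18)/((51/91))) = 4833679661/30105504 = 160.56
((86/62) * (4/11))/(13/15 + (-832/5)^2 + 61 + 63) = 12900/711338617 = 0.00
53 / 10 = 5.30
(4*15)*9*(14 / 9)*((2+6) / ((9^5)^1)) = 2240 / 19683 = 0.11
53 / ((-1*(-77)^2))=-53 / 5929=-0.01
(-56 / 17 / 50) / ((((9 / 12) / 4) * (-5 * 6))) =224 / 19125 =0.01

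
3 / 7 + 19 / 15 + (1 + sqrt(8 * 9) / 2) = 283 / 105 + 3 * sqrt(2) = 6.94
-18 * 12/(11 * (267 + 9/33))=-0.07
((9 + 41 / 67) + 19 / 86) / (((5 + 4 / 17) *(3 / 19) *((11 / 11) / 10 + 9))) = 91501055 / 69999657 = 1.31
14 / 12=7 / 6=1.17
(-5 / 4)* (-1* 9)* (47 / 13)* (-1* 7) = -14805 / 52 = -284.71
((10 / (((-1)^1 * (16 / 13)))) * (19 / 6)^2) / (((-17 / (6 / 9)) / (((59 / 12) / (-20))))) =-276887 / 352512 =-0.79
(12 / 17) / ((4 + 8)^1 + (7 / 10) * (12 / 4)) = 40 / 799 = 0.05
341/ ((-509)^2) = 341/ 259081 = 0.00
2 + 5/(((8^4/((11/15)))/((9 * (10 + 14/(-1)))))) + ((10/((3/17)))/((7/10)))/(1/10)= 17450315/21504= 811.49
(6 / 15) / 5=2 / 25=0.08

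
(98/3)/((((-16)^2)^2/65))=3185/98304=0.03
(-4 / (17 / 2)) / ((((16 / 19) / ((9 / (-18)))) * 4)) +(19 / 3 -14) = -6199 / 816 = -7.60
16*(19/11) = 304/11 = 27.64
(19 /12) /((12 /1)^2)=19 /1728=0.01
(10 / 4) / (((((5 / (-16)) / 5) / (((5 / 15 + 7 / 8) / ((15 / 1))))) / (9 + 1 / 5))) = -1334 / 45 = -29.64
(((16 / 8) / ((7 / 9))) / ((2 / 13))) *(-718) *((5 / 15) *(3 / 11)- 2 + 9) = -6552468 / 77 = -85096.99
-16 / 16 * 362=-362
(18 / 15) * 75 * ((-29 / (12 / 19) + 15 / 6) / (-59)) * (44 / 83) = 171930 / 4897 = 35.11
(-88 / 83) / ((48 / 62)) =-1.37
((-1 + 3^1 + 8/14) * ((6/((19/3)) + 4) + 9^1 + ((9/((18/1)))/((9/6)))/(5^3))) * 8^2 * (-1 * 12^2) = -5496090624/16625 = -330591.92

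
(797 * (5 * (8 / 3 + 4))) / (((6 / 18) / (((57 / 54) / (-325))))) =-258.85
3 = 3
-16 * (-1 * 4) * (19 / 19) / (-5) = -64 / 5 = -12.80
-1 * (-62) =62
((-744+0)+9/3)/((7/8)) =-5928/7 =-846.86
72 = 72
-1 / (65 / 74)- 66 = -4364 / 65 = -67.14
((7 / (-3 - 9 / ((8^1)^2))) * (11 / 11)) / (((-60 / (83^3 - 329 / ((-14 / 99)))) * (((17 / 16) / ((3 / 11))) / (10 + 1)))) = 1028811392 / 17085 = 60217.23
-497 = -497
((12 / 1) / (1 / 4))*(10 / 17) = 480 / 17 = 28.24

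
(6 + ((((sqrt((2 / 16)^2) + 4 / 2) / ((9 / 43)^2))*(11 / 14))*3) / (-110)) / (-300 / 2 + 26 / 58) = -4350203 / 131150880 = -0.03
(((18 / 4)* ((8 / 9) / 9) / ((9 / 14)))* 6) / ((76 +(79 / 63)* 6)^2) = 1372 / 2307387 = 0.00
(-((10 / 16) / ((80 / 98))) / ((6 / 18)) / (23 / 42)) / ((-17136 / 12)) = 0.00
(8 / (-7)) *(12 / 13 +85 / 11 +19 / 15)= -170176 / 15015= -11.33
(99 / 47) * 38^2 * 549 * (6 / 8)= 58862133 / 47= 1252385.81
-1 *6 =-6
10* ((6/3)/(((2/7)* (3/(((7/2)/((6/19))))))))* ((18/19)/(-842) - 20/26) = -19626215/98514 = -199.22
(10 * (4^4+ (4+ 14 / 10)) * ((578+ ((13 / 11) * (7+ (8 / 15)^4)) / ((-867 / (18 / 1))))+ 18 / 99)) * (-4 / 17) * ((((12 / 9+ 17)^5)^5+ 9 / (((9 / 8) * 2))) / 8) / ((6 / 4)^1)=-2617224880042973504594316275742076873780607387975690994532 / 2318119677456482480625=-1129029232396956802973384000000000000.00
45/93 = 15/31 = 0.48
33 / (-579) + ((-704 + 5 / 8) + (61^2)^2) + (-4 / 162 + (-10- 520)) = 1731461997797 / 125064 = 13844607.54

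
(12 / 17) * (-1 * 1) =-12 / 17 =-0.71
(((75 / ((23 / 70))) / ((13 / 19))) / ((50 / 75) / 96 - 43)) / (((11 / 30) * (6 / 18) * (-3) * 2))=215460000 / 20362199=10.58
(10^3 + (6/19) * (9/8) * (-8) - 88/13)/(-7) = -244626/1729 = -141.48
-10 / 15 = -2 / 3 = -0.67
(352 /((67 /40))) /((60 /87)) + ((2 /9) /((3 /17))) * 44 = 651464 /1809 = 360.12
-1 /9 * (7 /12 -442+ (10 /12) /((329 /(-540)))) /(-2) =-1748113 /71064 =-24.60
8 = 8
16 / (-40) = -0.40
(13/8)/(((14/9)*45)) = 0.02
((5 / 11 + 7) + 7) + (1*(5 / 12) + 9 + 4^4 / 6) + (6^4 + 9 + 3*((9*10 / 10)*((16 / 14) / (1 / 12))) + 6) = 1614989 / 924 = 1747.82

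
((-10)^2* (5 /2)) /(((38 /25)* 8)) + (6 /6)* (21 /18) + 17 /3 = 12491 /456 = 27.39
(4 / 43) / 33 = 4 / 1419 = 0.00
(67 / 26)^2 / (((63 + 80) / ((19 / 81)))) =85291 / 7830108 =0.01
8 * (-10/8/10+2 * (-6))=-97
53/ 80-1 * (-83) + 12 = 7653/ 80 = 95.66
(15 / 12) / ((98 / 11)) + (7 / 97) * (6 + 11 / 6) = 80489 / 114072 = 0.71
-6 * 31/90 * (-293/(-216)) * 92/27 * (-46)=4804907/10935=439.41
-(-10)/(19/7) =70/19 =3.68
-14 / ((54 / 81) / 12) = -252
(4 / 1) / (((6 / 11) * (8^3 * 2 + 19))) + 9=28183 / 3129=9.01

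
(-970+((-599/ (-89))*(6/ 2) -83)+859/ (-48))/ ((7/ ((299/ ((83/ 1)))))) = -1342094689/ 2482032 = -540.72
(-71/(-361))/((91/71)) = 0.15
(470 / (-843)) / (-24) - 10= -100925 / 10116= -9.98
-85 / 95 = -17 / 19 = -0.89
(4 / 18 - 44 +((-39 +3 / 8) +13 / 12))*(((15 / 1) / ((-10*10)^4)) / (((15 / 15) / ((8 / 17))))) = -1171 / 204000000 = -0.00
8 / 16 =1 / 2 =0.50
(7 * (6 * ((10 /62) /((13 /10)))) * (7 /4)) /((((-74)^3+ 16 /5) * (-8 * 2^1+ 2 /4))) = 6125 /4218686212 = 0.00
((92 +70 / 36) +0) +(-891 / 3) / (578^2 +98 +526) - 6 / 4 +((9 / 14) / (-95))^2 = 2798827159607 / 30276050175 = 92.44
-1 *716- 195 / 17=-12367 / 17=-727.47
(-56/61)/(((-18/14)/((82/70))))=2296/2745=0.84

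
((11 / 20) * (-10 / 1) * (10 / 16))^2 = 3025 / 256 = 11.82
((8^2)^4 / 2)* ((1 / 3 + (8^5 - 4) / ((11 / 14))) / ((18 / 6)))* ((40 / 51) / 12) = 6790326517760 / 891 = 7621017416.12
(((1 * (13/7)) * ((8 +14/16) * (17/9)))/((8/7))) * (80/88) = 78455/3168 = 24.76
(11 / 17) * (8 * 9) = 792 / 17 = 46.59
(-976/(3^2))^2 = 952576/81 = 11760.20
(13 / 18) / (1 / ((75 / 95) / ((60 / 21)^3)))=4459 / 182400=0.02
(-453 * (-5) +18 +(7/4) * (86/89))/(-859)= -406675/152902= -2.66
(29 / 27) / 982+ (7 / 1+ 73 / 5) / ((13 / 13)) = 2863657 / 132570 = 21.60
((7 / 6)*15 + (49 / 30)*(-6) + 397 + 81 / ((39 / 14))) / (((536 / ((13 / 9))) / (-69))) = -432331 / 5360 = -80.66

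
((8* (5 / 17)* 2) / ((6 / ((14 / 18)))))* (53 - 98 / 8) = 11410 / 459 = 24.86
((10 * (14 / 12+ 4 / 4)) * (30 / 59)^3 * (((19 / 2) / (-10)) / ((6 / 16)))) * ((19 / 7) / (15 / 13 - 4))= 366054000 / 53193161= 6.88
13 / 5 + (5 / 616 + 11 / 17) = 170441 / 52360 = 3.26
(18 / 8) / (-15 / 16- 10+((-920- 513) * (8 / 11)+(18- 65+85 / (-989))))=-391644 / 191506129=-0.00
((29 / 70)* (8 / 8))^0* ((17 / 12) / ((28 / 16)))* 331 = 5627 / 21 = 267.95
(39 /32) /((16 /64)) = 39 /8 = 4.88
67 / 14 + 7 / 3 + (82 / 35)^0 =341 / 42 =8.12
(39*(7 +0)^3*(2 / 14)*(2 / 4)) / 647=1911 / 1294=1.48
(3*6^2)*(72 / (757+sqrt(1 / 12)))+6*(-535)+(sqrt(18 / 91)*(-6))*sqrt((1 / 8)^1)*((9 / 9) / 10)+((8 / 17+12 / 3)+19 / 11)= -4106629760749 / 1285921769-9*sqrt(91) / 910-15552*sqrt(3) / 6876587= -3193.63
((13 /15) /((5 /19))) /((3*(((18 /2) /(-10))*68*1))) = -247 /13770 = -0.02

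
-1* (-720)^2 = -518400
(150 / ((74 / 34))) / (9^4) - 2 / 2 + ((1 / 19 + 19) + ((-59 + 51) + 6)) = 16.06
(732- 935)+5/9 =-1822/9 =-202.44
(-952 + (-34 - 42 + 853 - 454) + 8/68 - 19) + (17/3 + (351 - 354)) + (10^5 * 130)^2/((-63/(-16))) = 45967999999308974/1071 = 42920634919989.70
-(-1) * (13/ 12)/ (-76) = -13/ 912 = -0.01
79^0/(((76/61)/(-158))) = -4819/38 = -126.82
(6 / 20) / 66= 1 / 220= 0.00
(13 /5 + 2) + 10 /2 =48 /5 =9.60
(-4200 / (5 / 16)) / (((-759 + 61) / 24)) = 462.12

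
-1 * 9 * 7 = -63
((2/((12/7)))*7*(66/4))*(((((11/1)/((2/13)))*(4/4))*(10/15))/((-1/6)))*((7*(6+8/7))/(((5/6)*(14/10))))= -1651650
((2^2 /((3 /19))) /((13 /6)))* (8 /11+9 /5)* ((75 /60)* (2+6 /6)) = 15846 /143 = 110.81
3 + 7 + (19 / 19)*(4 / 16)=41 / 4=10.25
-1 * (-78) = 78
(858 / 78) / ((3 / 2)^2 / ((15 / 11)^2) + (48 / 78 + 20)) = 14300 / 28373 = 0.50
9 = 9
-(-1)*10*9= 90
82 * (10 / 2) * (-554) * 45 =-10221300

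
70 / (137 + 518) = 14 / 131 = 0.11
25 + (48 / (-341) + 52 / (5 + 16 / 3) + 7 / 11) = 10410 / 341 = 30.53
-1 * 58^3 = -195112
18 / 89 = 0.20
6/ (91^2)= 6/ 8281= 0.00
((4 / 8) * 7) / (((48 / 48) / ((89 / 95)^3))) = 4934783 / 1714750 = 2.88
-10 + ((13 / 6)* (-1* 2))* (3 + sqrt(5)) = -23 - 13* sqrt(5) / 3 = -32.69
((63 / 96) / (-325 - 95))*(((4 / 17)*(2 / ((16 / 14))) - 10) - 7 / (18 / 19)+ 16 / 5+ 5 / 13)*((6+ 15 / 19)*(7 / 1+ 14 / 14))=11454211 / 10077600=1.14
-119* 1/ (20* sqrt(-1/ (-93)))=-119* sqrt(93)/ 20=-57.38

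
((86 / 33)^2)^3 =404567235136 / 1291467969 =313.26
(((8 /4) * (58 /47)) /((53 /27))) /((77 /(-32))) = -100224 /191807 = -0.52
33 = 33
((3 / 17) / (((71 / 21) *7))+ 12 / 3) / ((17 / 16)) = 77392 / 20519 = 3.77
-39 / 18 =-13 / 6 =-2.17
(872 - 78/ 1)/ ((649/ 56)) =44464/ 649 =68.51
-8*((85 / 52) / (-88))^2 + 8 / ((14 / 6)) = 62768753 / 18322304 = 3.43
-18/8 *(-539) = 1212.75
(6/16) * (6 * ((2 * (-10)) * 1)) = -45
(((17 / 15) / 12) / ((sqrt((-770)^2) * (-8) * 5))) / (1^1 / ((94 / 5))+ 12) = -799 / 3140676000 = -0.00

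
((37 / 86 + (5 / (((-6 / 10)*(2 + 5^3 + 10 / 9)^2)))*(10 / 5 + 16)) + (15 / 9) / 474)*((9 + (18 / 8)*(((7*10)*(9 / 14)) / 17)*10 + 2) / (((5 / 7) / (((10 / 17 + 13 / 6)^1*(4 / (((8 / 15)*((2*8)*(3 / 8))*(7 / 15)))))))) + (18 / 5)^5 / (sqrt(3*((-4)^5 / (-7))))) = 37742875957413*sqrt(21) / 14112507415625 + 58169158201955405 / 187937954754768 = 321.77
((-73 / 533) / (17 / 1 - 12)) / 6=-73 / 15990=-0.00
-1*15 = -15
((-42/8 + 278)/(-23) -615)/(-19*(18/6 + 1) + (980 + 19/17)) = -980407/1415604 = -0.69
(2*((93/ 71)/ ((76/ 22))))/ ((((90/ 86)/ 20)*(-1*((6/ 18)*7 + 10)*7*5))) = -58652/ 1746955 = -0.03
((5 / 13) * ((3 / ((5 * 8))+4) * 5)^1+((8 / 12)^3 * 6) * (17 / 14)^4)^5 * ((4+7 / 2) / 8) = 62884540541013436794854723052612317995 / 305730503762685885490915242934272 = 205686.18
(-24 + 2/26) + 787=9920/13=763.08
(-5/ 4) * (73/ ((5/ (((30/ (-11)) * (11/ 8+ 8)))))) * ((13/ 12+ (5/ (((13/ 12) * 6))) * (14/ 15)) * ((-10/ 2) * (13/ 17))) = -38461875/ 11968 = -3213.73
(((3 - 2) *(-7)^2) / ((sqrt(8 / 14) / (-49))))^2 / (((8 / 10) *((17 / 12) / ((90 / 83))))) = 27238684725 / 2822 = 9652262.48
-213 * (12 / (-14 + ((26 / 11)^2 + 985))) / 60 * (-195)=335049 / 39389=8.51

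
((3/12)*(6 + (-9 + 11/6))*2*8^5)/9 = -57344/27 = -2123.85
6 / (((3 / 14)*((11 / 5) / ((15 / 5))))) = 420 / 11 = 38.18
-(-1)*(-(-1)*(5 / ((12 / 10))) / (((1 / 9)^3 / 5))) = 30375 / 2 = 15187.50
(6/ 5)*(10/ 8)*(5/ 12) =5/ 8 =0.62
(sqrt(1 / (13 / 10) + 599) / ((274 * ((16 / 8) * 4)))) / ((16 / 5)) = 5 * sqrt(101361) / 455936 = 0.00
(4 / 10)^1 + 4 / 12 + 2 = 41 / 15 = 2.73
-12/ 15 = -4/ 5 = -0.80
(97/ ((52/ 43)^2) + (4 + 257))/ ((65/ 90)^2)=71692857/ 114244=627.54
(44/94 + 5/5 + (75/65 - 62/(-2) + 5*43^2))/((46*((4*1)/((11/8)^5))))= 456518224569/1841954816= 247.84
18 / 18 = 1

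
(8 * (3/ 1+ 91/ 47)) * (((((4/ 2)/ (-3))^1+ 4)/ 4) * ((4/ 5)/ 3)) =3712/ 423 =8.78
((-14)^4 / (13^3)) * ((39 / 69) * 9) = 345744 / 3887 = 88.95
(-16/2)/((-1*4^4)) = 1/32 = 0.03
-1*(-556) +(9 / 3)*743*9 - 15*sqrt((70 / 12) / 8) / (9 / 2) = 20617 - 5*sqrt(105) / 18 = 20614.15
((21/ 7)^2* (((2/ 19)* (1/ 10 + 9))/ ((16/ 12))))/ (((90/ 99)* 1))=27027/ 3800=7.11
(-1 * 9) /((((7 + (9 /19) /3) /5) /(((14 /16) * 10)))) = -29925 /544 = -55.01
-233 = -233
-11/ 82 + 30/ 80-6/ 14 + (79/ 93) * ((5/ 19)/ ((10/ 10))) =145343/ 4057032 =0.04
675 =675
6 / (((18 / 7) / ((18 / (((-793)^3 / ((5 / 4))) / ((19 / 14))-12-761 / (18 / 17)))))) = -0.00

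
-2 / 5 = -0.40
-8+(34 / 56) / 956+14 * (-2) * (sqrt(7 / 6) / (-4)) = -214127 / 26768+7 * sqrt(42) / 6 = -0.44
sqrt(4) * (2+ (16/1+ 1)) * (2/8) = 19/2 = 9.50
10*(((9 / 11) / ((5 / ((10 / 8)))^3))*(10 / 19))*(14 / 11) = 1575 / 18392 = 0.09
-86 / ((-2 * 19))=43 / 19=2.26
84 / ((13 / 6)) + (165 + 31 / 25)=66628 / 325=205.01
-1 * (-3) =3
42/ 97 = 0.43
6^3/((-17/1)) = -216/17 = -12.71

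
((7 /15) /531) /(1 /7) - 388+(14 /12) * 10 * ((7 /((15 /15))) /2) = -347.16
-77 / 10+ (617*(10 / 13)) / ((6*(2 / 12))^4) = 60699 / 130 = 466.92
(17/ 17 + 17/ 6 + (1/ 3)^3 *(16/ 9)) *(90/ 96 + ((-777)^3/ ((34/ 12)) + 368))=-85338014846215/ 132192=-645561114.49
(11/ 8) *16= 22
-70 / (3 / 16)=-1120 / 3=-373.33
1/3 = 0.33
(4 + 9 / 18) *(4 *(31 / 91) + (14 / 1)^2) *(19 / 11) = 1535580 / 1001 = 1534.05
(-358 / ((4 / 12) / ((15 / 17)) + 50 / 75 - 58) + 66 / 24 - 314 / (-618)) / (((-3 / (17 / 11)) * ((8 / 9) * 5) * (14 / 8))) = -73423391 / 116155160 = -0.63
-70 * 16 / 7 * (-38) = 6080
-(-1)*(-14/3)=-14/3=-4.67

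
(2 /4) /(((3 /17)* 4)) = 17 /24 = 0.71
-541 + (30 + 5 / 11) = -5616 / 11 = -510.55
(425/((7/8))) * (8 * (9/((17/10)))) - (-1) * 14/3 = 432098/21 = 20576.10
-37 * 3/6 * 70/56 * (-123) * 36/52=204795/104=1969.18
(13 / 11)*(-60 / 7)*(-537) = 418860 / 77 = 5439.74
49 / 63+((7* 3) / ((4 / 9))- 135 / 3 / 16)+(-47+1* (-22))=-3425 / 144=-23.78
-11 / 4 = -2.75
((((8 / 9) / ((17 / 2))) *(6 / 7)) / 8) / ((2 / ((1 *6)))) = 4 / 119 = 0.03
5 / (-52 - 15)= -5 / 67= -0.07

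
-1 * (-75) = 75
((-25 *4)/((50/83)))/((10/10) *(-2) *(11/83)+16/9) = -62001/565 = -109.74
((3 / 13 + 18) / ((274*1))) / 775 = 237 / 2760550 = 0.00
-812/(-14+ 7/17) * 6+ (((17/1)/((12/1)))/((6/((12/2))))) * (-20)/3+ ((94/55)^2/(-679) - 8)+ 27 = 6804552926/18485775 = 368.10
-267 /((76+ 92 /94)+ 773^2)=-12549 /28087481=-0.00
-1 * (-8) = 8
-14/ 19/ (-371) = 2/ 1007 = 0.00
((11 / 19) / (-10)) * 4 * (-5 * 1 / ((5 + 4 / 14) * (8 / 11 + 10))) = 847 / 41477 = 0.02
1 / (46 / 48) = 24 / 23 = 1.04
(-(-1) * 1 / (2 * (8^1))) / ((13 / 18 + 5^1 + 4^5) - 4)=9 / 147704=0.00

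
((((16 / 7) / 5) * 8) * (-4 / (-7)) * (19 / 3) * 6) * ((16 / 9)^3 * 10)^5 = 448624815872616295301120000 / 10088665472637801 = 44468202170.98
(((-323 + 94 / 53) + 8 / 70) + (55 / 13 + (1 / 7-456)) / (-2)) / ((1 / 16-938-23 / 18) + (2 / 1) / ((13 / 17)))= 330931296 / 3252399325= 0.10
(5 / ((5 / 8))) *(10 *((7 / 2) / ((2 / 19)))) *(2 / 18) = 2660 / 9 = 295.56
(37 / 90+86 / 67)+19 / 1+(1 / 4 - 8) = 156113 / 12060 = 12.94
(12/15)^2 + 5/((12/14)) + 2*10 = 3971/150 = 26.47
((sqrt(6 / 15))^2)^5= 32 / 3125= 0.01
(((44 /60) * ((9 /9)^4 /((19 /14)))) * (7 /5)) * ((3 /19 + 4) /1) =3.15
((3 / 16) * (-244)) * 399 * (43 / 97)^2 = -3587.22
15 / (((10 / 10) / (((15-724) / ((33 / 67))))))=-237515 / 11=-21592.27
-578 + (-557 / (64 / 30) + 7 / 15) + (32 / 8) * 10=-798.63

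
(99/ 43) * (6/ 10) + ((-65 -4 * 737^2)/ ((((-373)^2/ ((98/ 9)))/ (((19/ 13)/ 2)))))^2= 97757498572300786952/ 6329989668786615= 15443.55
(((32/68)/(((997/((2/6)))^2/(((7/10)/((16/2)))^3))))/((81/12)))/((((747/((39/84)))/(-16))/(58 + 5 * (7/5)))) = -8281/2453895704570400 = -0.00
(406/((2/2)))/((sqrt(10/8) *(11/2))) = 1624 *sqrt(5)/55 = 66.02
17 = 17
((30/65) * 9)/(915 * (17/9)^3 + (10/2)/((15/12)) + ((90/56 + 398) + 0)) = 367416/581141119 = 0.00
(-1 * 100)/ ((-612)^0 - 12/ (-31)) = -3100/ 43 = -72.09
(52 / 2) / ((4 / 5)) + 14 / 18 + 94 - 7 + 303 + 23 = 8033 / 18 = 446.28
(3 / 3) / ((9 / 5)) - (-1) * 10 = 95 / 9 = 10.56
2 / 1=2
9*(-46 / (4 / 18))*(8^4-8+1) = -7617807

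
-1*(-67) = 67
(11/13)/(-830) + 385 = 4154139/10790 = 385.00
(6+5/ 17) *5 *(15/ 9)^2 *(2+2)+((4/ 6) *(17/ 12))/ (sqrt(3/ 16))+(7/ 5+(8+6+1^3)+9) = 34 *sqrt(3)/ 27+286931/ 765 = 377.25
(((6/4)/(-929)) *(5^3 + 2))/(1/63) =-24003/1858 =-12.92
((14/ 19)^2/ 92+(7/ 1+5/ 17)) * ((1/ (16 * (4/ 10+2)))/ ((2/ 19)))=1.81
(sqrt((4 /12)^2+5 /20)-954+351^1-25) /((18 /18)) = -628+sqrt(13) /6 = -627.40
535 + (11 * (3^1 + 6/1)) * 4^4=25879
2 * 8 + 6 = 22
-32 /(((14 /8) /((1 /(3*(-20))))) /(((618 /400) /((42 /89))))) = 18334 /18375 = 1.00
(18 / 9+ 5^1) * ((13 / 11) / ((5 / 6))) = 546 / 55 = 9.93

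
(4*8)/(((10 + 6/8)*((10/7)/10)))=20.84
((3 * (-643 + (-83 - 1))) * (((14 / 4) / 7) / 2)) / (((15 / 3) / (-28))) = 15267 / 5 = 3053.40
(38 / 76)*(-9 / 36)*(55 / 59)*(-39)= 2145 / 472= 4.54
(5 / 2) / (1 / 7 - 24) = -35 / 334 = -0.10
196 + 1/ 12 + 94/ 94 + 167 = 4369/ 12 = 364.08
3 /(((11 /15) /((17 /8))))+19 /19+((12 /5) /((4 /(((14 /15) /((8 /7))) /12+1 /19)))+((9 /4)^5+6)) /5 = 1800998579 /80256000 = 22.44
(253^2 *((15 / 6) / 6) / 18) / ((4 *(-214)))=-320045 / 184896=-1.73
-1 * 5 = -5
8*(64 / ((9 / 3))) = 512 / 3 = 170.67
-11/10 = -1.10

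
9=9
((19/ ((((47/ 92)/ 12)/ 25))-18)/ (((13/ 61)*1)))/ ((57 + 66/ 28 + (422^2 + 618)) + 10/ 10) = 447115116/ 1529133203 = 0.29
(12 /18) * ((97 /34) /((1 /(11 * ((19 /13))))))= 20273 /663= 30.58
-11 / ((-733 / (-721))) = -7931 / 733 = -10.82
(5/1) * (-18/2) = -45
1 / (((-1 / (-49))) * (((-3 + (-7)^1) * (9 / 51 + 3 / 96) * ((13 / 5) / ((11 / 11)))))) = -9.07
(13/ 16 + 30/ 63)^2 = 1.66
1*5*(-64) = -320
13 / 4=3.25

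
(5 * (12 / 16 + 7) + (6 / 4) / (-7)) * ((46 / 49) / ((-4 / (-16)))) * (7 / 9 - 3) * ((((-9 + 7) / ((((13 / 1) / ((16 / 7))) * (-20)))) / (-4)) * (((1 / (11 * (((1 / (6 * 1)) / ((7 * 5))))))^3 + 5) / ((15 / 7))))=4592.93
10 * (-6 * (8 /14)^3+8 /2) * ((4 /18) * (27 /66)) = 9880 /3773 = 2.62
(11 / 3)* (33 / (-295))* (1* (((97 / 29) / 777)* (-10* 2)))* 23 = 1079804 / 1329447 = 0.81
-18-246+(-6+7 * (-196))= -1642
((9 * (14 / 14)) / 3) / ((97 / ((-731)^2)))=1603083 / 97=16526.63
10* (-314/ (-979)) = 3140/ 979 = 3.21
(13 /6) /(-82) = -13 /492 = -0.03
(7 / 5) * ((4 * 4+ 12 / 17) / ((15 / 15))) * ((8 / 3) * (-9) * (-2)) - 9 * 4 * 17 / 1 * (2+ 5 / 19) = -423804 / 1615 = -262.42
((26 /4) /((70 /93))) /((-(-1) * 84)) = 403 /3920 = 0.10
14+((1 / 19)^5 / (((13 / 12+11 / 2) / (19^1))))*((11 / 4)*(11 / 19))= 2738565857 / 195611821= 14.00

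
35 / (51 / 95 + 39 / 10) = 6650 / 843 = 7.89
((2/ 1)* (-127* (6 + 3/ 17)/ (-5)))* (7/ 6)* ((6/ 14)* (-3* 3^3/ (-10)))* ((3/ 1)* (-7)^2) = 31755969/ 170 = 186799.82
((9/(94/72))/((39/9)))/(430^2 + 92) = 81/9419176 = 0.00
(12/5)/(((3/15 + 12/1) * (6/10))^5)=7812500/68412300381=0.00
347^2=120409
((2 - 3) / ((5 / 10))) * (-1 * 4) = 8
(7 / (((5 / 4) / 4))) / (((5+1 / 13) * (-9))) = -728 / 1485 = -0.49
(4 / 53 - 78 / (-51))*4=5784 / 901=6.42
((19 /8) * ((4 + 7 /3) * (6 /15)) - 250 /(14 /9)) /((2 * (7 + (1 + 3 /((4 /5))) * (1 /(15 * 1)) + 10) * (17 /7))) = -64973 /35326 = -1.84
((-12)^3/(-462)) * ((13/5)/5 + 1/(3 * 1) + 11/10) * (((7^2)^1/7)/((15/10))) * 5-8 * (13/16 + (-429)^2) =-161938043/110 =-1472164.03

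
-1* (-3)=3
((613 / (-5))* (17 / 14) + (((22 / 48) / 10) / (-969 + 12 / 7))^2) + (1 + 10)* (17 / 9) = -2367847643004257 / 18485285011200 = -128.09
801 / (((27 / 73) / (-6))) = -12994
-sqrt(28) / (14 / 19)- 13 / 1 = -13- 19* sqrt(7) / 7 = -20.18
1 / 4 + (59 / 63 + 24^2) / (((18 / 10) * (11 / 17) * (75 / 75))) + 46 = 13511825 / 24948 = 541.60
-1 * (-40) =40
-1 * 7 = -7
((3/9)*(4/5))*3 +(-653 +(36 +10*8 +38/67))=-179437/335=-535.63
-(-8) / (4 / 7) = 14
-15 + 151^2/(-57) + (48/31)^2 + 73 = -18603367/54777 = -339.62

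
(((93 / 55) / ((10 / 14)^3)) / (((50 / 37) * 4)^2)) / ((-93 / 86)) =-20191381 / 137500000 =-0.15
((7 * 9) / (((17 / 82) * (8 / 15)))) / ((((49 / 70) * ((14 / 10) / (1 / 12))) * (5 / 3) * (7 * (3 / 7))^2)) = 3075 / 952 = 3.23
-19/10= -1.90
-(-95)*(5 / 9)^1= 475 / 9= 52.78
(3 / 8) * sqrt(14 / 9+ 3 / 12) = sqrt(65) / 16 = 0.50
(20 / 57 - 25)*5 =-7025 / 57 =-123.25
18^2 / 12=27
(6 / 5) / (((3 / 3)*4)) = 3 / 10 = 0.30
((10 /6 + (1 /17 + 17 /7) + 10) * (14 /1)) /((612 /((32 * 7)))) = 565936 /7803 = 72.53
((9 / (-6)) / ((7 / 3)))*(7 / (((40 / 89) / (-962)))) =385281 / 40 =9632.02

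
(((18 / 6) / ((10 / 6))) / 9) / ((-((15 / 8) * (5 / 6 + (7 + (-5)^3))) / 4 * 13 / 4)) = 256 / 228475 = 0.00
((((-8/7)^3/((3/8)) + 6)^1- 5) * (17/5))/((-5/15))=52139/1715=30.40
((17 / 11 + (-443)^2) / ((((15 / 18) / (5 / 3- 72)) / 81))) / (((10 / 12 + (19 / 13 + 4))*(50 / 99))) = -25900499754792 / 61375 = -422004069.32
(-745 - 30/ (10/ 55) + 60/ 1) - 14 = -864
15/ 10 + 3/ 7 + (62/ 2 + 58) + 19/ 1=1539/ 14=109.93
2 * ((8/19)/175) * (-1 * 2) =-32/3325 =-0.01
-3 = -3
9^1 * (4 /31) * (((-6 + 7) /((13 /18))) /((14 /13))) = 324 /217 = 1.49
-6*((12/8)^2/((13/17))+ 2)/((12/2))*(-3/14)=771/728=1.06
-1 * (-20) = 20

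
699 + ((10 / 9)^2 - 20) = 55099 / 81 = 680.23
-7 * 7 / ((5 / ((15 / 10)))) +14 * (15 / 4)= 189 / 5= 37.80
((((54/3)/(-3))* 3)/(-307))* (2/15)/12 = 1/1535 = 0.00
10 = 10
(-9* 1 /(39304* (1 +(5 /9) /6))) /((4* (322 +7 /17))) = -9 /55381648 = -0.00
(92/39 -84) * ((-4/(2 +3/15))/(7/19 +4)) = 1209920/35607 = 33.98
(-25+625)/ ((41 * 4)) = 150/ 41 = 3.66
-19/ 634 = -0.03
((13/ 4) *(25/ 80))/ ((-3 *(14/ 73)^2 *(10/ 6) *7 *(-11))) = 69277/ 965888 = 0.07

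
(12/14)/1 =6/7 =0.86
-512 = -512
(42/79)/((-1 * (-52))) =21/2054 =0.01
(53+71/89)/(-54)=-266/267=-1.00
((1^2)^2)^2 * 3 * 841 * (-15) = -37845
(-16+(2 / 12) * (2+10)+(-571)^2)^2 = 106293604729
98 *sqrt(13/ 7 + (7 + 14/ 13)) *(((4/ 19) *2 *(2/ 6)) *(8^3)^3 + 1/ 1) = 30064772668 *sqrt(20566)/ 741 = 5818548143.31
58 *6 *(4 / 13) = 1392 / 13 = 107.08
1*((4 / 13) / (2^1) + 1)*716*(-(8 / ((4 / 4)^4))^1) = -85920 / 13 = -6609.23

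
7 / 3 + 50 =157 / 3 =52.33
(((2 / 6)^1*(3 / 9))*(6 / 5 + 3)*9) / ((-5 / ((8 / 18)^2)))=-112 / 675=-0.17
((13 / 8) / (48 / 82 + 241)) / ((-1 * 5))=-533 / 396200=-0.00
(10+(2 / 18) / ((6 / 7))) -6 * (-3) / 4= 395 / 27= 14.63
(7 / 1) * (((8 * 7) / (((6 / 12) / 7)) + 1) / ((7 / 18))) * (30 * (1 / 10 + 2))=890190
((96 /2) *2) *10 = 960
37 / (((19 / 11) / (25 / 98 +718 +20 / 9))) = 258632627 / 16758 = 15433.38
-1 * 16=-16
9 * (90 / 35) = 162 / 7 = 23.14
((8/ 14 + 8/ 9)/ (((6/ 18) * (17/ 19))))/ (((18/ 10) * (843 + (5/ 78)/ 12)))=0.00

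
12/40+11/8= 67/40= 1.68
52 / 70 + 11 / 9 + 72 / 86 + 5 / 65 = 506986 / 176085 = 2.88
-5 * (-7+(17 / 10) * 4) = 1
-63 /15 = -21 /5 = -4.20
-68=-68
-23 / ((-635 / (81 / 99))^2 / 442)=-823446 / 48790225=-0.02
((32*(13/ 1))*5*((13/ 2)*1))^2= 182790400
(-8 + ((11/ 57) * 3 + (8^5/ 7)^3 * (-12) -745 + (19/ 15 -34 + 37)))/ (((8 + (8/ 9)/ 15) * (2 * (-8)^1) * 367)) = 135371871694058931/ 5204424064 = 26010922.64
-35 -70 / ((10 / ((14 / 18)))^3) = -2553901 / 72900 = -35.03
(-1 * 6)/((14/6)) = -18/7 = -2.57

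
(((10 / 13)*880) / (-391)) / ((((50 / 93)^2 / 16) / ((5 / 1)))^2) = -421302892032 / 3176875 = -132615.51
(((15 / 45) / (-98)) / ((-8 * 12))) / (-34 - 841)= -1 / 24696000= -0.00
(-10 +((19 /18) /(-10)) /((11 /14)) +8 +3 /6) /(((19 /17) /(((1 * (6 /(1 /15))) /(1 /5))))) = -137530 /209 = -658.04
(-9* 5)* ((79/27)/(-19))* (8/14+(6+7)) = 1975/21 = 94.05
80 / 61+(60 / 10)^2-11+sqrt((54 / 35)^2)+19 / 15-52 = -29308 / 1281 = -22.88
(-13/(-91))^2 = 1/49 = 0.02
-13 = -13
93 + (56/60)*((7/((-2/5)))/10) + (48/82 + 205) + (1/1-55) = 298831/1230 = 242.95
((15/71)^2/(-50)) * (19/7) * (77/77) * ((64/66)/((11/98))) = -12768/609961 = -0.02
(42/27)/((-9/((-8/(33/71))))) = 7952/2673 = 2.97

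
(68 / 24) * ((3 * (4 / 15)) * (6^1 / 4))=17 / 5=3.40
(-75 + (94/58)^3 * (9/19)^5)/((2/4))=-9046175487996/60389578511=-149.80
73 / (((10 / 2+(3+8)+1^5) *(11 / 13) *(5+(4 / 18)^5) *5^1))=56037501 / 276083995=0.20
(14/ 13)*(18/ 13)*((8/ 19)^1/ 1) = 2016/ 3211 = 0.63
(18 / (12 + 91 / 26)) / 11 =36 / 341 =0.11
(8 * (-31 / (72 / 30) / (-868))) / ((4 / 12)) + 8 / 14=13 / 14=0.93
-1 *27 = -27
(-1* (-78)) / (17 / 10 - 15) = -780 / 133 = -5.86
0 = 0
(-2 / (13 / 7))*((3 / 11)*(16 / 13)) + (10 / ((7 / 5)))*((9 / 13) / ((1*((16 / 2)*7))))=-99537 / 364364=-0.27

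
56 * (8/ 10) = 224/ 5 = 44.80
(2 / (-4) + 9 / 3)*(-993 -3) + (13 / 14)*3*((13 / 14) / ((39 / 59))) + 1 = -487077 / 196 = -2485.09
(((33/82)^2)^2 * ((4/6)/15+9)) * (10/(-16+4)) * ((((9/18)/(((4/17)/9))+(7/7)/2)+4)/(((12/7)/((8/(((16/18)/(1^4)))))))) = -70952467509/2893579264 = -24.52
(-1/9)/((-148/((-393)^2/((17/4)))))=17161/629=27.28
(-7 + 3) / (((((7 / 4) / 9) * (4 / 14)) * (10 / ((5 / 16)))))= -9 / 4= -2.25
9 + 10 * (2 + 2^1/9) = 281/9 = 31.22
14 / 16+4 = 39 / 8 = 4.88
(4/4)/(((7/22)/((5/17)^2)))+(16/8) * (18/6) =12688/2023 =6.27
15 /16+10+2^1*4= 303 /16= 18.94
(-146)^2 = 21316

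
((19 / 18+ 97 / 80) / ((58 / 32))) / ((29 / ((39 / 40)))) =21229 / 504600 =0.04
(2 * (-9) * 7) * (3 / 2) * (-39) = 7371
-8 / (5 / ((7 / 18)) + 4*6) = -28 / 129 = -0.22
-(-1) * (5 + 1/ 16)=81/ 16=5.06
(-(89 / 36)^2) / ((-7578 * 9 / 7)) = 0.00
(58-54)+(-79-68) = -143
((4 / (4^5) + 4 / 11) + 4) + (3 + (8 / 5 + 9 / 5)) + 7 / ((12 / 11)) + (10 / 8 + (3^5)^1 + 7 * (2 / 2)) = 11338661 / 42240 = 268.43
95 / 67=1.42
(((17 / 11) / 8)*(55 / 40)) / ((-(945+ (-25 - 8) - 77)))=-17 / 53440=-0.00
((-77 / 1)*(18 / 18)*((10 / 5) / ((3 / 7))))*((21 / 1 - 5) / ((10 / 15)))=-8624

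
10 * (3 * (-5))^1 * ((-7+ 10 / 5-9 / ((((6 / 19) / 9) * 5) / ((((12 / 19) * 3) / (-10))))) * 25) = -17700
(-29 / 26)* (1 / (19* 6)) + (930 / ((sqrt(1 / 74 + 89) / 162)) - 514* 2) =-3047021 / 2964 + 150660* sqrt(487438) / 6587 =14940.71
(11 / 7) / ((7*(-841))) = -11 / 41209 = -0.00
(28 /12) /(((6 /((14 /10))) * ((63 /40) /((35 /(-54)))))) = -490 /2187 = -0.22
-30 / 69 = -10 / 23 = -0.43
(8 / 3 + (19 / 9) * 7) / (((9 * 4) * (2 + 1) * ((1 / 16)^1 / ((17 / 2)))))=5338 / 243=21.97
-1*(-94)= 94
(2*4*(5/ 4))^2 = 100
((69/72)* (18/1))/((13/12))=207/13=15.92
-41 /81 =-0.51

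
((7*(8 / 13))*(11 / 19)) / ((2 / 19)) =308 / 13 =23.69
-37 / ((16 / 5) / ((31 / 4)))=-5735 / 64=-89.61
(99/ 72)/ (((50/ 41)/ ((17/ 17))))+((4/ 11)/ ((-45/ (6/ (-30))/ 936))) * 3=24929/ 4400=5.67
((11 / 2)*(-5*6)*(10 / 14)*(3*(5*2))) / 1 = -24750 / 7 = -3535.71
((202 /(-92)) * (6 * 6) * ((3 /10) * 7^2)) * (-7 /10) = 813.36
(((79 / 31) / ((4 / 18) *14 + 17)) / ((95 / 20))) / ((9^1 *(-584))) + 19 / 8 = 147866367 / 62259656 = 2.37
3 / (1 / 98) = 294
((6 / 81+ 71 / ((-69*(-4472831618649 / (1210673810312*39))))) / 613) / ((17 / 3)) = 3375216920138134 / 1072061700852648267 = 0.00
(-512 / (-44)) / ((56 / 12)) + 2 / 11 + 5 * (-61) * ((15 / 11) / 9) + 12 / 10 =-48899 / 1155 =-42.34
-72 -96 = -168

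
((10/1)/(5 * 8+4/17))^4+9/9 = 13732777921/13680577296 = 1.00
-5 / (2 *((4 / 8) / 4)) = -20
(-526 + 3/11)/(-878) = 5783/9658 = 0.60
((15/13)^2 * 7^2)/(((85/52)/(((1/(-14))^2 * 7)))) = 315/221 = 1.43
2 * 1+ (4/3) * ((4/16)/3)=19/9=2.11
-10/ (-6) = 5/ 3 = 1.67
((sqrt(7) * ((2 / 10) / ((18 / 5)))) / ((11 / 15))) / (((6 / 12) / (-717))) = -1195 * sqrt(7) / 11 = -287.42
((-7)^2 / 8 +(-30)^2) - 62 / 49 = 354705 / 392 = 904.86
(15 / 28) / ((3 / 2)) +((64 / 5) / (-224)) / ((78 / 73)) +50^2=6825829 / 2730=2500.30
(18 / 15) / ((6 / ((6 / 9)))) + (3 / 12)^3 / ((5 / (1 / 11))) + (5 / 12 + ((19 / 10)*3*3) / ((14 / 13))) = 404807 / 24640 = 16.43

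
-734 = -734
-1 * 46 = -46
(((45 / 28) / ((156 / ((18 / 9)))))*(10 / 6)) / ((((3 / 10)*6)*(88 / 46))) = 2875 / 288288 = 0.01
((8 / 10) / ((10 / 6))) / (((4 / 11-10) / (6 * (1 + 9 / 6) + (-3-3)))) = -594 / 1325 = -0.45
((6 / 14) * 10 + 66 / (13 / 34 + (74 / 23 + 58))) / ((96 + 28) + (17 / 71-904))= -42751798 / 6222745837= -0.01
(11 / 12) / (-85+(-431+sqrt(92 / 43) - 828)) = -13244 / 19418089 - 11 *sqrt(989) / 466034136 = -0.00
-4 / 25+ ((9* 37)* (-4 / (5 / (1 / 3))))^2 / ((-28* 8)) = -12377 / 350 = -35.36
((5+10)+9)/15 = 8/5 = 1.60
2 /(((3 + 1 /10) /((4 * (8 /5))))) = 128 /31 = 4.13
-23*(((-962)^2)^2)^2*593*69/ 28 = -172572744166310138791284590784/ 7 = -24653249166615734113040660000.00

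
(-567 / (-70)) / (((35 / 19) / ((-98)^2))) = 1055754 / 25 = 42230.16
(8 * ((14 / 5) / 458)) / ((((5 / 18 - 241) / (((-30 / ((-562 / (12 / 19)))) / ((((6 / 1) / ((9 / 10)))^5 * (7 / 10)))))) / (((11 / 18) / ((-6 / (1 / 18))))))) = 891 / 211906404920000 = 0.00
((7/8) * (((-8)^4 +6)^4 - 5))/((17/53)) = 105040440352919281/136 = 772356179065582.95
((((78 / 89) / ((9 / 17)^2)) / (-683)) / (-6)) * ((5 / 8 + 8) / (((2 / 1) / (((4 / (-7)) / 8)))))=-86411 / 367639776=-0.00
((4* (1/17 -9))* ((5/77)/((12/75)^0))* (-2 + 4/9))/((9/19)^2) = 2194880/136323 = 16.10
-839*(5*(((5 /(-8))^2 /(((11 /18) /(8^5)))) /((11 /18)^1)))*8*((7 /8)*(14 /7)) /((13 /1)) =-154841103.62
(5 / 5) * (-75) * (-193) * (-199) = -2880525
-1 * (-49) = 49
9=9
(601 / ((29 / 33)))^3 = 7801268682537 / 24389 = 319868329.27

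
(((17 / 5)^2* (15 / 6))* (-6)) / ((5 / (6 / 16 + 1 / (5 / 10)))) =-16473 / 200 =-82.36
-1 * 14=-14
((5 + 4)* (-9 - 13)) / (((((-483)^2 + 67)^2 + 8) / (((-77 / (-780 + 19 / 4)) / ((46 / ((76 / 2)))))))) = -6897 / 23118426114109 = -0.00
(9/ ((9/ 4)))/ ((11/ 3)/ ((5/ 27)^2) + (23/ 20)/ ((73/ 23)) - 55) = 29200/ 381661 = 0.08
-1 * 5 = -5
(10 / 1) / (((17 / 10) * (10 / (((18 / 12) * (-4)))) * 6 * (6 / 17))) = -5 / 3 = -1.67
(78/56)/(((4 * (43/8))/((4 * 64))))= 4992/301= 16.58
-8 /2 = -4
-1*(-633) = 633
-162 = -162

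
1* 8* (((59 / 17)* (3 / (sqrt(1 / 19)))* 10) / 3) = 4720* sqrt(19) / 17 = 1210.24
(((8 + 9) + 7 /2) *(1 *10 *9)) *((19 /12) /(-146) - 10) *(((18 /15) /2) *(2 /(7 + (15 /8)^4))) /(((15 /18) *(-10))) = 19881649152 /144717025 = 137.38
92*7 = 644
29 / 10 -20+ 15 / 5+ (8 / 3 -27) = -1153 / 30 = -38.43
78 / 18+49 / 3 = 62 / 3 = 20.67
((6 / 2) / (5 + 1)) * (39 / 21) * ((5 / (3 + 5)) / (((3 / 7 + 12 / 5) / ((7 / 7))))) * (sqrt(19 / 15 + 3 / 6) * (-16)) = -65 * sqrt(1590) / 594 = -4.36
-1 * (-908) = 908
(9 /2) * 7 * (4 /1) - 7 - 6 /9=355 /3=118.33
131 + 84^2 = 7187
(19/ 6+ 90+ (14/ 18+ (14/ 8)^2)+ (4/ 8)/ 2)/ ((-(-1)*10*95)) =2801/ 27360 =0.10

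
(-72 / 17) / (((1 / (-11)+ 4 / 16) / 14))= -6336 / 17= -372.71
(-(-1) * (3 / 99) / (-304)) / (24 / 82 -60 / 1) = 41 / 24558336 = 0.00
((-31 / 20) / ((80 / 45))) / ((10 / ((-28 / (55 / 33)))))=5859 / 4000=1.46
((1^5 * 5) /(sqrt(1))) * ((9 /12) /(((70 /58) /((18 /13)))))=783 /182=4.30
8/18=4/9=0.44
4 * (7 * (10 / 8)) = 35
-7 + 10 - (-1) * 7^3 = 346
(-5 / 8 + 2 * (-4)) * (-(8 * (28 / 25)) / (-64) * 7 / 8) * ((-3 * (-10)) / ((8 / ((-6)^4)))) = -5134.89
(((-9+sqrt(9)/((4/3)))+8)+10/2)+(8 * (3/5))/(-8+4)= 101/20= 5.05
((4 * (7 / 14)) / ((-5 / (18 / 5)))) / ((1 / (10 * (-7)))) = 504 / 5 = 100.80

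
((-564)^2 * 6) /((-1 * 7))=-1908576 /7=-272653.71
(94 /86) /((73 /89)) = 4183 /3139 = 1.33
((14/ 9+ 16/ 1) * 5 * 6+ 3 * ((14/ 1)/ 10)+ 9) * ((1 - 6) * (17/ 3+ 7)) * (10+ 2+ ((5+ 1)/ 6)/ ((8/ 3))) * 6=-2538723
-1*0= 0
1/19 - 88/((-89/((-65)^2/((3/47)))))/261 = 332087087/1324053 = 250.81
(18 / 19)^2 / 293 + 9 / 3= 3.00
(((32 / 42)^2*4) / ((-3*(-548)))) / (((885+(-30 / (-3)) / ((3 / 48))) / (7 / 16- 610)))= -52016 / 63135765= -0.00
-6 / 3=-2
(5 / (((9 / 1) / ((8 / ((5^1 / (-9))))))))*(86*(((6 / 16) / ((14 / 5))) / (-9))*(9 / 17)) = 645 / 119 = 5.42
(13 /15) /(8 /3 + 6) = 1 /10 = 0.10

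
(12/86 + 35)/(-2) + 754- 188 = 47165/86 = 548.43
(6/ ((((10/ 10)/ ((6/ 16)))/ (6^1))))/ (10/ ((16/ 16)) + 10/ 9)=243/ 200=1.22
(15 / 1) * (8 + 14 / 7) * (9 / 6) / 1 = 225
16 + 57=73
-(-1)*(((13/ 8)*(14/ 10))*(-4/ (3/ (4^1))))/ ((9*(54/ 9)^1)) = -91/ 405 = -0.22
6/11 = 0.55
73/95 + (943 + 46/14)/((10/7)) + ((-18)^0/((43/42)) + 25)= 2815158/4085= 689.15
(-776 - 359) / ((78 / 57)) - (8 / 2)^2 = -21981 / 26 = -845.42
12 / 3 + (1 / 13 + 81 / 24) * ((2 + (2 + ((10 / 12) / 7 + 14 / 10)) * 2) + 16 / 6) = 484891 / 10920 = 44.40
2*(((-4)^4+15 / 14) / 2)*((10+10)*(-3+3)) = 0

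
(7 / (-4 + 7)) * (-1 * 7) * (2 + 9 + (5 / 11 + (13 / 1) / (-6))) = -30037 / 198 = -151.70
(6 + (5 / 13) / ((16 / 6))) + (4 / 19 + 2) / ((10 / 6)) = 7.47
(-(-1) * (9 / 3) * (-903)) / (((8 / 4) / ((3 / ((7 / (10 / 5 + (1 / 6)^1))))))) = -5031 / 4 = -1257.75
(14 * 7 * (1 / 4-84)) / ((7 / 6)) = -7035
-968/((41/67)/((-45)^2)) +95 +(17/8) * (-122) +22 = -525356929/164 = -3203395.91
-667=-667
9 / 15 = 0.60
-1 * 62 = -62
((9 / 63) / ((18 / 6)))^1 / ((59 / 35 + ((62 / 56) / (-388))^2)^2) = 49750906278707200 / 2968878475822188747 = 0.02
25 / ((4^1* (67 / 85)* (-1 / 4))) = -2125 / 67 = -31.72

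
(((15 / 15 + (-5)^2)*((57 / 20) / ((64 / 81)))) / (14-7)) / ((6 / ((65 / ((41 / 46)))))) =5982093 / 36736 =162.84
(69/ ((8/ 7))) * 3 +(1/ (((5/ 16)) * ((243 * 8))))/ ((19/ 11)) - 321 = -25831939/ 184680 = -139.87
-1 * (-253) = 253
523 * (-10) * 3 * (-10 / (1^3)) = 156900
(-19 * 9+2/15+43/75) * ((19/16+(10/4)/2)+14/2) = -482143/300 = -1607.14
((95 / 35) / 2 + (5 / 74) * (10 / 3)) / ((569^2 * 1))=2459 / 503124594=0.00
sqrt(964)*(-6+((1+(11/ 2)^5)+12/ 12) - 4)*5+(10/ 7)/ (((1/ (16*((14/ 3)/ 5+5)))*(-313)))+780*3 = 15377972/ 6573+803975*sqrt(241)/ 16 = 782405.09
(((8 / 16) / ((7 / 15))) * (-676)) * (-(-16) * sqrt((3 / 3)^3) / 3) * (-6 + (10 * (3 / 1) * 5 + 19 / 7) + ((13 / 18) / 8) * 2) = -250238300 / 441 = -567433.79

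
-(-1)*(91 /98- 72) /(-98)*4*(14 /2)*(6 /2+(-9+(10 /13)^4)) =-160559170 /1399489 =-114.73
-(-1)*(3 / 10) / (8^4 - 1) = 1 / 13650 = 0.00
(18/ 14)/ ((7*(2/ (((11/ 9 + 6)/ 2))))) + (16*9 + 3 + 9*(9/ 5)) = 160261/ 980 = 163.53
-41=-41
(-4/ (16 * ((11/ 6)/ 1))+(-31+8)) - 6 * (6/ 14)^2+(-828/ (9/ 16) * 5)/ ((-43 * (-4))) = -67.03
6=6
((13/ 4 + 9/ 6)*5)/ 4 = 95/ 16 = 5.94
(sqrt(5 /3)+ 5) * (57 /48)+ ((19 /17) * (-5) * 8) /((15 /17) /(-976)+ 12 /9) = -29303795 /1061168+ 19 * sqrt(15) /48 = -26.08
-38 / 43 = -0.88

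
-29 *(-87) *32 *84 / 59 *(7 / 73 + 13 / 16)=449719704 / 4307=104416.00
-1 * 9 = -9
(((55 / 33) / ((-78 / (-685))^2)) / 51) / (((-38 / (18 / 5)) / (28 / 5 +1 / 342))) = -69163765 / 51698088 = -1.34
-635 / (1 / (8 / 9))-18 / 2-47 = -5584 / 9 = -620.44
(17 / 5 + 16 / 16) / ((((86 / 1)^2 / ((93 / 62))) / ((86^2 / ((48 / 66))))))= 363 / 40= 9.08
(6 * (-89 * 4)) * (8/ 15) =-1139.20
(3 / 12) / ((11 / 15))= 15 / 44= 0.34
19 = 19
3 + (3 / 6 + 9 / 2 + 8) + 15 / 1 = 31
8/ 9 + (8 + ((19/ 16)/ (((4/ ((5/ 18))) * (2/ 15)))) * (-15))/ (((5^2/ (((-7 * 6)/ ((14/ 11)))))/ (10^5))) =12139939/ 72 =168610.26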